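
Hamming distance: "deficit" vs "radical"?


Comparing character by character (same length = 7):
  Pos 0: 'd' vs 'r' !=
  Pos 1: 'e' vs 'a' !=
  Pos 2: 'f' vs 'd' !=
  Pos 3: 'i' vs 'i' =
  Pos 4: 'c' vs 'c' =
  Pos 5: 'i' vs 'a' !=
  Pos 6: 't' vs 'l' !=
Hamming distance = 5


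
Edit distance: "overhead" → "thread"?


Word 1: "overhead" (length 8)
Word 2: "thread" (length 6)
One optimal edit sequence (insert/delete/substitute each cost 1):
  1. delete 'o'  (+1)
  2. substitute 'v' -> 't'  (+1)
  3. substitute 'e' -> 'h'  (+1)
  4. keep 'r'
  5. delete 'h'  (+1)
  6. keep 'e'
  7. keep 'a'
  8. keep 'd'
Total edit operations: 4
Edit distance = 4


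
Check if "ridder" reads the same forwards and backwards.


Word: "ridder"
Reversed: "reddir"
Forward == Backward? ridder != reddir
Palindrome = No


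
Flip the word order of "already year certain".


Original: "already year certain"
Words (1..n): already | year | certain
Reversed (n..1): certain | year | already
Result = "certain year already"


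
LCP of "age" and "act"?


Word 1: "age"
Word 2: "act"
Comparing from start:
  Pos 0: 'a' == 'a'
  Pos 1: 'g' != 'c' (stop)
LCP = "a" (length 1)


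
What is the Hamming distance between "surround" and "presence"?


Comparing character by character (same length = 8):
  Pos 0: 's' vs 'p' !=
  Pos 1: 'u' vs 'r' !=
  Pos 2: 'r' vs 'e' !=
  Pos 3: 'r' vs 's' !=
  Pos 4: 'o' vs 'e' !=
  Pos 5: 'u' vs 'n' !=
  Pos 6: 'n' vs 'c' !=
  Pos 7: 'd' vs 'e' !=
Hamming distance = 8


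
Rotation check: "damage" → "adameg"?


Word: "damage", Candidate: "adameg"
Method: check if candidate is substring of word+word
"damagedamage" contains "adameg"? No
Is rotation = No


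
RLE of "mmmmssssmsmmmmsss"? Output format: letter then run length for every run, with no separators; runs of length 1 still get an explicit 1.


String: "mmmmssssmsmmmmsss"
Scanning for consecutive runs:
  'm' x 4
  's' x 4
  'm' x 1
  's' x 1
  'm' x 4
  's' x 3
RLE = "m4s4m1s1m4s3"


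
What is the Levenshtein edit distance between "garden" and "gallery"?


Word 1: "garden" (length 6)
Word 2: "gallery" (length 7)
One optimal edit sequence (insert/delete/substitute each cost 1):
  1. keep 'g'
  2. keep 'a'
  3. substitute 'r' -> 'l'  (+1)
  4. substitute 'd' -> 'l'  (+1)
  5. keep 'e'
  6. insert 'r'  (+1)
  7. substitute 'n' -> 'y'  (+1)
Total edit operations: 4
Edit distance = 4


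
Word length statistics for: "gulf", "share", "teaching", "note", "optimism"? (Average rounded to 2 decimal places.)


Lengths: "gulf"=4, "share"=5, "teaching"=8, "note"=4, "optimism"=8
Sum = 29, Count = 5
Average = 29/5 = 5.80
= avg=5.80, min=4, max=8


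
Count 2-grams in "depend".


Word: "depend" (length 6)
Number of 2-grams = length - 2 + 1 = 6 - 2 + 1
= 5


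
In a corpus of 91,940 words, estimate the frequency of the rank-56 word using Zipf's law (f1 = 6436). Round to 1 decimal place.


Zipf's law: f(r) = f(1) / r
f(1) = 6436
f(56) = 6436 / 56
= 114.9 occurrences


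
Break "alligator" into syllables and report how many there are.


Word: "alligator"
Syllable breakdown: al-li-ga-tor
Counting: 4 parts
= 4 syllables


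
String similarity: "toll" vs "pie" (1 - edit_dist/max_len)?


Word 1: "toll" (length 4)
Word 2: "pie" (length 3)
One optimal edit sequence:
  1. delete 't'  (+1)
  2. substitute 'o' -> 'p'  (+1)
  3. substitute 'l' -> 'i'  (+1)
  4. substitute 'l' -> 'e'  (+1)
Edit distance = 4
Max length = max(4, 3) = 4
Similarity = 1 - 4/4
= 0.0000


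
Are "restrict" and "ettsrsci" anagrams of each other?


Word 1: "restrict" → sorted: ceirrstt
Word 2: "ettsrsci" → sorted: ceirsstt
Same letters? ceirrstt != ceirsstt
Anagram = No


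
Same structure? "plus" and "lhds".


Pattern of "plus": [0, 1, 2, 3]
Pattern of "lhds": [0, 1, 2, 3]
Patterns match
Same pattern = Yes


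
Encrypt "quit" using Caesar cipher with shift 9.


Word: "quit"
Shift: 9
Each letter → (letter + shift) mod 26:
  'q' (16) + 9 = 25 → 'z'
  'u' (20) + 9 = 3 → 'd'
  'i' (8) + 9 = 17 → 'r'
  't' (19) + 9 = 2 → 'c'
Result = "zdrc"


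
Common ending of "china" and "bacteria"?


Word 1: "china"
Word 2: "bacteria"
Comparing from end:
  Pos -1: 'a' == 'a'
  Pos -2: 'n' != 'i' (stop)
LCS = "a" (length 1)


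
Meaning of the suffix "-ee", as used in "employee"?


Suffix: -ee
As in: employee -> employ + -ee
Meaning = one who receives


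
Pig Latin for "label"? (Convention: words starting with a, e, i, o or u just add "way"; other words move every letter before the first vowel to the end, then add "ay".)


Word: "label"
Starts with consonant(s) → move to end, add 'ay'
Consonant cluster: "l"
Pig Latin = "abellay"


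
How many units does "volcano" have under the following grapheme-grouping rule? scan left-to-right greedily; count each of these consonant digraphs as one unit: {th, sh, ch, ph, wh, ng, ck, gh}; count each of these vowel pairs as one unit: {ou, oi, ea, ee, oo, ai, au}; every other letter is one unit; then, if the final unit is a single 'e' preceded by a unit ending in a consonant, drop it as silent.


Word: "volcano" (7 letters)
Left-to-right scan:
  (1) 'v' (letter)
  (2) 'o' (letter)
  (3) 'l' (letter)
  (4) 'c' (letter)
  (5) 'a' (letter)
  (6) 'n' (letter)
  (7) 'o' (letter)
Units from scan: 7
Sound units = 7 units


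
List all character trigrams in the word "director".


Word: "director" (length 8)
Number of trigrams = 8 - 3 + 1 = 6
  Position 0: "dir"
  Position 1: "ire"
  Position 2: "rec"
  Position 3: "ect"
  Position 4: "cto"
  Position 5: "tor"
Trigrams = "dir", "ire", "rec", "ect", "cto", "tor"


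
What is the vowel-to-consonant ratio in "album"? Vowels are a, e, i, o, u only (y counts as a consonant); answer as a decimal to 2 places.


Word: "album"
Vowels (a,e,i,o,u): 2
Consonants: 3
Ratio = 2/3
= 0.67


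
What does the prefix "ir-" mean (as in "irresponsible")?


Prefix: ir-
Example: irresponsible (ir- + responsible)
Meaning = not


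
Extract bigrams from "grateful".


Word: "grateful" (length 8)
Number of bigrams = 8 - 2 + 1 = 7
  Position 0: "gr"
  Position 1: "ra"
  Position 2: "at"
  Position 3: "te"
  Position 4: "ef"
  Position 5: "fu"
  Position 6: "ul"
Bigrams = "gr", "ra", "at", "te", "ef", "fu", "ul"


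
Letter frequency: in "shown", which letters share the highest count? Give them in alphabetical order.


Word: "shown"
Letter counts:
  'h': 1
  'n': 1
  'o': 1
  's': 1
  'w': 1
Maximum count = 1
Most frequent = 'h', 'n', 'o', 's', 'w' (1 time each)


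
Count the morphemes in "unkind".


Word: "unkind"
Morphemes: un- + kind
Each morpheme carries meaning
= 2 morphemes


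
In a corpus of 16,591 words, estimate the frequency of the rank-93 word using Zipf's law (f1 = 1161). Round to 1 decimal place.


Zipf's law: f(r) = f(1) / r
f(1) = 1161
f(93) = 1161 / 93
= 12.5 occurrences


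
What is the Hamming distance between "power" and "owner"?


Comparing character by character (same length = 5):
  Pos 0: 'p' vs 'o' !=
  Pos 1: 'o' vs 'w' !=
  Pos 2: 'w' vs 'n' !=
  Pos 3: 'e' vs 'e' =
  Pos 4: 'r' vs 'r' =
Hamming distance = 3


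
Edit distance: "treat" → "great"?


Word 1: "treat" (length 5)
Word 2: "great" (length 5)
One optimal edit sequence (insert/delete/substitute each cost 1):
  1. substitute 't' -> 'g'  (+1)
  2. keep 'r'
  3. keep 'e'
  4. keep 'a'
  5. keep 't'
Total edit operations: 1
Edit distance = 1


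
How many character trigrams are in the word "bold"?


Word: "bold" (length 4)
Number of 3-grams = length - 3 + 1 = 4 - 3 + 1
= 2


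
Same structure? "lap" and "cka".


Pattern of "lap": [0, 1, 2]
Pattern of "cka": [0, 1, 2]
Patterns match
Same pattern = Yes


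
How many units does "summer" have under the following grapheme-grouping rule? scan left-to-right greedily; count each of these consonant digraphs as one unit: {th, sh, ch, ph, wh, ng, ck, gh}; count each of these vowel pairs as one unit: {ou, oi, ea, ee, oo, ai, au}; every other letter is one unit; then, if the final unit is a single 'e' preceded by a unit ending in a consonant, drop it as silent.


Word: "summer" (6 letters)
Left-to-right scan:
  1. 's' (letter)
  2. 'u' (letter)
  3. 'm' (letter)
  4. 'm' (letter)
  5. 'e' (letter)
  6. 'r' (letter)
Units from scan: 6
Sound units = 6 units


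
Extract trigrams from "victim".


Word: "victim" (length 6)
Number of trigrams = 6 - 3 + 1 = 4
  Position 0: "vic"
  Position 1: "ict"
  Position 2: "cti"
  Position 3: "tim"
Trigrams = "vic", "ict", "cti", "tim"


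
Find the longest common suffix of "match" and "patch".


Word 1: "match"
Word 2: "patch"
Comparing from end:
  Pos -1: 'h' == 'h'
  Pos -2: 'c' == 'c'
  Pos -3: 't' == 't'
  Pos -4: 'a' == 'a'
  Pos -5: 'm' != 'p' (stop)
LCS = "atch" (length 4)


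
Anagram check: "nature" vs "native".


Word 1: "nature" → sorted: aenrtu
Word 2: "native" → sorted: aeintv
Same letters? aenrtu != aeintv
Anagram = No


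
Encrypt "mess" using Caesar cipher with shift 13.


Word: "mess"
Shift: 13
Each letter → (letter + shift) mod 26:
  'm' (12) + 13 = 25 → 'z'
  'e' (4) + 13 = 17 → 'r'
  's' (18) + 13 = 5 → 'f'
  's' (18) + 13 = 5 → 'f'
Result = "zrff"


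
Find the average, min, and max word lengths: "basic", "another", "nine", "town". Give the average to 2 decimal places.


Lengths: "basic"=5, "another"=7, "nine"=4, "town"=4
Sum = 20, Count = 4
Average = 20/4 = 5.00
= avg=5.00, min=4, max=7


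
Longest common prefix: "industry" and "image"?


Word 1: "industry"
Word 2: "image"
Comparing from start:
  Pos 0: 'i' == 'i'
  Pos 1: 'n' != 'm' (stop)
LCP = "i" (length 1)


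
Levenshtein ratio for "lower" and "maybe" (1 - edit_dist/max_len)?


Word 1: "lower" (length 5)
Word 2: "maybe" (length 5)
One optimal edit sequence:
  1. substitute 'l' -> 'm'  (+1)
  2. substitute 'o' -> 'a'  (+1)
  3. substitute 'w' -> 'y'  (+1)
  4. substitute 'e' -> 'b'  (+1)
  5. substitute 'r' -> 'e'  (+1)
Edit distance = 5
Max length = max(5, 5) = 5
Similarity = 1 - 5/5
= 0.0000


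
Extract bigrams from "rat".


Word: "rat" (length 3)
Number of bigrams = 3 - 2 + 1 = 2
  Position 0: "ra"
  Position 1: "at"
Bigrams = "ra", "at"


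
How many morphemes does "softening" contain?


Word: "softening"
Morphemes: soft | -en | -ing
Each morpheme carries meaning
= 3 morphemes


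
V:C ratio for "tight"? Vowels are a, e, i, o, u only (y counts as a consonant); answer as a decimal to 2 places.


Word: "tight"
Vowels (a,e,i,o,u): 1
Consonants: 4
Ratio = 1/4
= 0.25


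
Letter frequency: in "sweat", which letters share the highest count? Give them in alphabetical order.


Word: "sweat"
Letter counts:
  'a': 1
  'e': 1
  's': 1
  't': 1
  'w': 1
Maximum count = 1
Most frequent = 'a', 'e', 's', 't', 'w' (1 time each)


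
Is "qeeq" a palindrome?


Word: "qeeq"
Reversed: "qeeq"
Forward == Backward? qeeq == qeeq
Palindrome = Yes


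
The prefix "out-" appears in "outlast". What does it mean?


Prefix: out-
As in: outlast -> out- + last
Meaning = surpass


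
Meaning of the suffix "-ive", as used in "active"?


Suffix: -ive
Example: active = act + -ive
Meaning = tending to


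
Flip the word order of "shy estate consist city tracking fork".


Original: "shy estate consist city tracking fork"
Words (1..n): shy | estate | consist | city | tracking | fork
Reversed (n..1): fork | tracking | city | consist | estate | shy
Result = "fork tracking city consist estate shy"


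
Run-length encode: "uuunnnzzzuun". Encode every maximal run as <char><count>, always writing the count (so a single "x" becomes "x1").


String: "uuunnnzzzuun"
Scanning for consecutive runs:
  'u' x 3
  'n' x 3
  'z' x 3
  'u' x 2
  'n' x 1
RLE = "u3n3z3u2n1"


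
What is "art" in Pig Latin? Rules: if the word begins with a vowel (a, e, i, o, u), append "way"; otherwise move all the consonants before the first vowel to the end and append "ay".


Word: "art"
Starts with vowel → add 'way'
Pig Latin = "artway"


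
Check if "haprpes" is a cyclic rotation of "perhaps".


Word: "perhaps", Candidate: "haprpes"
Method: check if candidate is substring of word+word
"perhapsperhaps" contains "haprpes"? No
Is rotation = No


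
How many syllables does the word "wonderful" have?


Word: "wonderful"
Syllable breakdown: won · der · ful
Counting: 3 parts
= 3 syllables


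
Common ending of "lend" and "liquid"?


Word 1: "lend"
Word 2: "liquid"
Comparing from end:
  Pos -1: 'd' == 'd'
  Pos -2: 'n' != 'i' (stop)
LCS = "d" (length 1)


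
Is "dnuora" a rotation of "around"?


Word: "around", Candidate: "dnuora"
Method: check if candidate is substring of word+word
"aroundaround" contains "dnuora"? No
Is rotation = No


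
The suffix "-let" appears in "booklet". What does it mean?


Suffix: -let
Example: booklet (book + -let)
Meaning = small


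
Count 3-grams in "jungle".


Word: "jungle" (length 6)
Number of 3-grams = length - 3 + 1 = 6 - 3 + 1
= 4


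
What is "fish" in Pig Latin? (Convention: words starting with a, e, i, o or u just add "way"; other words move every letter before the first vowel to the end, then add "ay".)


Word: "fish"
Starts with consonant(s) → move to end, add 'ay'
Consonant cluster: "f"
Pig Latin = "ishfay"


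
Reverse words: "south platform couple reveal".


Original: "south platform couple reveal"
Words (1..n): south | platform | couple | reveal
Reversed (n..1): reveal | couple | platform | south
Result = "reveal couple platform south"


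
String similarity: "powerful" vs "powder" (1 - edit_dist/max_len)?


Word 1: "powerful" (length 8)
Word 2: "powder" (length 6)
One optimal edit sequence:
  1. keep 'p'
  2. keep 'o'
  3. keep 'w'
  4. insert 'd'  (+1)
  5. keep 'e'
  6. keep 'r'
  7. delete 'f'  (+1)
  8. delete 'u'  (+1)
  9. delete 'l'  (+1)
Edit distance = 4
Max length = max(8, 6) = 8
Similarity = 1 - 4/8
= 0.5000


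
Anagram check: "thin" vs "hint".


Word 1: "thin" → sorted: hint
Word 2: "hint" → sorted: hint
Same letters? hint == hint
Anagram = Yes


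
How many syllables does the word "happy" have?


Word: "happy"
Syllable breakdown: hap-py
Counting: 2 parts
= 2 syllables


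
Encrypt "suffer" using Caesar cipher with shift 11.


Word: "suffer"
Shift: 11
Each letter → (letter + shift) mod 26:
  's' (18) + 11 = 3 → 'd'
  'u' (20) + 11 = 5 → 'f'
  'f' (5) + 11 = 16 → 'q'
  'f' (5) + 11 = 16 → 'q'
  'e' (4) + 11 = 15 → 'p'
  'r' (17) + 11 = 2 → 'c'
Result = "dfqqpc"


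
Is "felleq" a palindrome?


Word: "felleq"
Reversed: "qellef"
Forward == Backward? felleq != qellef
Palindrome = No


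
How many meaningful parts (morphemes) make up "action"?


Word: "action"
Morphemes: act + -ion
Each morpheme carries meaning
= 2 morphemes


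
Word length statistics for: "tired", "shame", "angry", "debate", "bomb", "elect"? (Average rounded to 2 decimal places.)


Lengths: "tired"=5, "shame"=5, "angry"=5, "debate"=6, "bomb"=4, "elect"=5
Sum = 30, Count = 6
Average = 30/6 = 5.00
= avg=5.00, min=4, max=6


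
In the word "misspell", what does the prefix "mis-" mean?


Prefix: mis-
Example: misspell (mis- + spell)
Meaning = wrongly


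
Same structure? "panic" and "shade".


Pattern of "panic": [0, 1, 2, 3, 4]
Pattern of "shade": [0, 1, 2, 3, 4]
Patterns match
Same pattern = Yes


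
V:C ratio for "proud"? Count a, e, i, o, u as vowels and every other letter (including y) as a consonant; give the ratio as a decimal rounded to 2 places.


Word: "proud"
Vowels (a,e,i,o,u): 2
Consonants: 3
Ratio = 2/3
= 0.67


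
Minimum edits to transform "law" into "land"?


Word 1: "law" (length 3)
Word 2: "land" (length 4)
One optimal edit sequence (insert/delete/substitute each cost 1):
  1. keep 'l'
  2. keep 'a'
  3. insert 'n'  (+1)
  4. substitute 'w' -> 'd'  (+1)
Total edit operations: 2
Edit distance = 2


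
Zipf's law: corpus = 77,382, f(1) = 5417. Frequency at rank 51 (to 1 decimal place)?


Zipf's law: f(r) = f(1) / r
f(1) = 5417
f(51) = 5417 / 51
= 106.2 occurrences


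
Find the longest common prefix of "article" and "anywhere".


Word 1: "article"
Word 2: "anywhere"
Comparing from start:
  Pos 0: 'a' == 'a'
  Pos 1: 'r' != 'n' (stop)
LCP = "a" (length 1)


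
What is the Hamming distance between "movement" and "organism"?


Comparing character by character (same length = 8):
  Pos 0: 'm' vs 'o' !=
  Pos 1: 'o' vs 'r' !=
  Pos 2: 'v' vs 'g' !=
  Pos 3: 'e' vs 'a' !=
  Pos 4: 'm' vs 'n' !=
  Pos 5: 'e' vs 'i' !=
  Pos 6: 'n' vs 's' !=
  Pos 7: 't' vs 'm' !=
Hamming distance = 8


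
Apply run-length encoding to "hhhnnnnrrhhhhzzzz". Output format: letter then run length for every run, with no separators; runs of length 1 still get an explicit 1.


String: "hhhnnnnrrhhhhzzzz"
Scanning for consecutive runs:
  'h' x 3
  'n' x 4
  'r' x 2
  'h' x 4
  'z' x 4
RLE = "h3n4r2h4z4"


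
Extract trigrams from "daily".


Word: "daily" (length 5)
Number of trigrams = 5 - 3 + 1 = 3
  Position 0: "dai"
  Position 1: "ail"
  Position 2: "ily"
Trigrams = "dai", "ail", "ily"


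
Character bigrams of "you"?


Word: "you" (length 3)
Number of bigrams = 3 - 2 + 1 = 2
  Position 0: "yo"
  Position 1: "ou"
Bigrams = "yo", "ou"


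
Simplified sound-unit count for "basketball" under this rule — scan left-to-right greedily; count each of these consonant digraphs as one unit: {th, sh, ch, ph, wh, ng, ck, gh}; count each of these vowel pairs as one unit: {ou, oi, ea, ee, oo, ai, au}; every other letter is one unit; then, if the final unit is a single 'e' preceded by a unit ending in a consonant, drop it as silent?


Word: "basketball" (10 letters)
Left-to-right scan:
  [1] 'b' (letter)
  [2] 'a' (letter)
  [3] 's' (letter)
  [4] 'k' (letter)
  [5] 'e' (letter)
  [6] 't' (letter)
  [7] 'b' (letter)
  [8] 'a' (letter)
  [9] 'l' (letter)
  [10] 'l' (letter)
Units from scan: 10
Sound units = 10 units


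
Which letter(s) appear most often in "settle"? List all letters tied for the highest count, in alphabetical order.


Word: "settle"
Letter counts:
  'e': 2
  'l': 1
  's': 1
  't': 2
Maximum count = 2
Most frequent = 'e', 't' (2 times each)


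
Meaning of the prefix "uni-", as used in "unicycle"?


Prefix: uni-
Example: unicycle = uni- + cycle
Meaning = one


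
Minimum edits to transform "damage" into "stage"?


Word 1: "damage" (length 6)
Word 2: "stage" (length 5)
One optimal edit sequence (insert/delete/substitute each cost 1):
  1. delete 'd'  (+1)
  2. substitute 'a' -> 's'  (+1)
  3. substitute 'm' -> 't'  (+1)
  4. keep 'a'
  5. keep 'g'
  6. keep 'e'
Total edit operations: 3
Edit distance = 3


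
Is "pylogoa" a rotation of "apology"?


Word: "apology", Candidate: "pylogoa"
Method: check if candidate is substring of word+word
"apologyapology" contains "pylogoa"? No
Is rotation = No


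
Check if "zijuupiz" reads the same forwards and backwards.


Word: "zijuupiz"
Reversed: "zipuujiz"
Forward == Backward? zijuupiz != zipuujiz
Palindrome = No


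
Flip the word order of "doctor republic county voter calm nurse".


Original: "doctor republic county voter calm nurse"
Words (1..n): doctor | republic | county | voter | calm | nurse
Reversed (n..1): nurse | calm | voter | county | republic | doctor
Result = "nurse calm voter county republic doctor"


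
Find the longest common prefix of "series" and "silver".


Word 1: "series"
Word 2: "silver"
Comparing from start:
  Pos 0: 's' == 's'
  Pos 1: 'e' != 'i' (stop)
LCP = "s" (length 1)


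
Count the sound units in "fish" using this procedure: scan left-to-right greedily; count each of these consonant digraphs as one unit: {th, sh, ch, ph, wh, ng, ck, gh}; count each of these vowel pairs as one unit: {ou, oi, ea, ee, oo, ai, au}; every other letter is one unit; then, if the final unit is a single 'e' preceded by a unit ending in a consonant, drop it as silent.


Word: "fish" (4 letters)
Left-to-right scan:
  [1] 'f' (letter)
  [2] 'i' (letter)
  [3] 'sh' (digraph)
Units from scan: 3
Sound units = 3 units


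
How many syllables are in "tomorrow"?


Word: "tomorrow"
Syllable breakdown: to · mor · row
Counting: 3 parts
= 3 syllables


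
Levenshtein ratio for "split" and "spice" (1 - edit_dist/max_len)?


Word 1: "split" (length 5)
Word 2: "spice" (length 5)
One optimal edit sequence:
  1. keep 's'
  2. keep 'p'
  3. substitute 'l' -> 'i'  (+1)
  4. substitute 'i' -> 'c'  (+1)
  5. substitute 't' -> 'e'  (+1)
Edit distance = 3
Max length = max(5, 5) = 5
Similarity = 1 - 3/5
= 0.4000


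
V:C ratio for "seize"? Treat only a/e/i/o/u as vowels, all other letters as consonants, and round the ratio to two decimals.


Word: "seize"
Vowels (a,e,i,o,u): 3
Consonants: 2
Ratio = 3/2
= 1.50


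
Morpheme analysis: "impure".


Word: "impure"
Morphemes: im- | pure
Each morpheme carries meaning
= 2 morphemes


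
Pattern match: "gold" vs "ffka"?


Pattern of "gold": [0, 1, 2, 3]
Pattern of "ffka": [0, 0, 1, 2]
Patterns do not match
Same pattern = No


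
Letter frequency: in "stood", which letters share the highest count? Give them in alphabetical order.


Word: "stood"
Letter counts:
  'd': 1
  'o': 2
  's': 1
  't': 1
Maximum count = 2
Most frequent = 'o' (2 times each)


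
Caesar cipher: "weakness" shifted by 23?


Word: "weakness"
Shift: 23
Each letter → (letter + shift) mod 26:
  'w' (22) + 23 = 19 → 't'
  'e' (4) + 23 = 1 → 'b'
  'a' (0) + 23 = 23 → 'x'
  'k' (10) + 23 = 7 → 'h'
  'n' (13) + 23 = 10 → 'k'
  'e' (4) + 23 = 1 → 'b'
  's' (18) + 23 = 15 → 'p'
  's' (18) + 23 = 15 → 'p'
Result = "tbxhkbpp"


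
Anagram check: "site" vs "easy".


Word 1: "site" → sorted: eist
Word 2: "easy" → sorted: aesy
Same letters? eist != aesy
Anagram = No


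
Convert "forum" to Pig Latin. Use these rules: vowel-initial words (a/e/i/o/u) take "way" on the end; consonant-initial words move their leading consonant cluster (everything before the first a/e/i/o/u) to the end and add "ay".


Word: "forum"
Starts with consonant(s) → move to end, add 'ay'
Consonant cluster: "f"
Pig Latin = "orumfay"


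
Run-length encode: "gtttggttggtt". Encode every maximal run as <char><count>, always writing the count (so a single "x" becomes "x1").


String: "gtttggttggtt"
Scanning for consecutive runs:
  'g' x 1
  't' x 3
  'g' x 2
  't' x 2
  'g' x 2
  't' x 2
RLE = "g1t3g2t2g2t2"


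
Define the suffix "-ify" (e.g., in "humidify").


Suffix: -ify
As in: humidify -> humid + -ify
Meaning = to make


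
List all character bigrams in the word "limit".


Word: "limit" (length 5)
Number of bigrams = 5 - 2 + 1 = 4
  Position 0: "li"
  Position 1: "im"
  Position 2: "mi"
  Position 3: "it"
Bigrams = "li", "im", "mi", "it"


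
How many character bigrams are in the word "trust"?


Word: "trust" (length 5)
Number of 2-grams = length - 2 + 1 = 5 - 2 + 1
= 4


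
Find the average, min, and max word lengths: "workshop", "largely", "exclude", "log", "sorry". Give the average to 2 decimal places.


Lengths: "workshop"=8, "largely"=7, "exclude"=7, "log"=3, "sorry"=5
Sum = 30, Count = 5
Average = 30/5 = 6.00
= avg=6.00, min=3, max=8


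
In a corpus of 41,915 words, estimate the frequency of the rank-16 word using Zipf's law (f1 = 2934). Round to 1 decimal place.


Zipf's law: f(r) = f(1) / r
f(1) = 2934
f(16) = 2934 / 16
= 183.4 occurrences


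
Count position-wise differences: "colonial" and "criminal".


Comparing character by character (same length = 8):
  Pos 0: 'c' vs 'c' =
  Pos 1: 'o' vs 'r' !=
  Pos 2: 'l' vs 'i' !=
  Pos 3: 'o' vs 'm' !=
  Pos 4: 'n' vs 'i' !=
  Pos 5: 'i' vs 'n' !=
  Pos 6: 'a' vs 'a' =
  Pos 7: 'l' vs 'l' =
Hamming distance = 5


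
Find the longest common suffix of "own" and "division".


Word 1: "own"
Word 2: "division"
Comparing from end:
  Pos -1: 'n' == 'n'
  Pos -2: 'w' != 'o' (stop)
LCS = "n" (length 1)


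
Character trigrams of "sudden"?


Word: "sudden" (length 6)
Number of trigrams = 6 - 3 + 1 = 4
  Position 0: "sud"
  Position 1: "udd"
  Position 2: "dde"
  Position 3: "den"
Trigrams = "sud", "udd", "dde", "den"


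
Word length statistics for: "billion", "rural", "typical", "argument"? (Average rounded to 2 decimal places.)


Lengths: "billion"=7, "rural"=5, "typical"=7, "argument"=8
Sum = 27, Count = 4
Average = 27/4 = 6.75
= avg=6.75, min=5, max=8


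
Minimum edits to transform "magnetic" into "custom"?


Word 1: "magnetic" (length 8)
Word 2: "custom" (length 6)
One optimal edit sequence (insert/delete/substitute each cost 1):
  1. delete 'm'  (+1)
  2. delete 'a'  (+1)
  3. substitute 'g' -> 'c'  (+1)
  4. substitute 'n' -> 'u'  (+1)
  5. substitute 'e' -> 's'  (+1)
  6. keep 't'
  7. substitute 'i' -> 'o'  (+1)
  8. substitute 'c' -> 'm'  (+1)
Total edit operations: 7
Edit distance = 7


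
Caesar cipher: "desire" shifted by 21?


Word: "desire"
Shift: 21
Each letter → (letter + shift) mod 26:
  'd' (3) + 21 = 24 → 'y'
  'e' (4) + 21 = 25 → 'z'
  's' (18) + 21 = 13 → 'n'
  'i' (8) + 21 = 3 → 'd'
  'r' (17) + 21 = 12 → 'm'
  'e' (4) + 21 = 25 → 'z'
Result = "yzndmz"


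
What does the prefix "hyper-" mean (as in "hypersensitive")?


Prefix: hyper-
As in: hypersensitive -> hyper- + sensitive
Meaning = over / excessive


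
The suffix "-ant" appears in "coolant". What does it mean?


Suffix: -ant
As in: coolant -> cool + -ant
Meaning = one who / that which


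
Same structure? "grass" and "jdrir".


Pattern of "grass": [0, 1, 2, 3, 3]
Pattern of "jdrir": [0, 1, 2, 3, 2]
Patterns do not match
Same pattern = No


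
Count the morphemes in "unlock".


Word: "unlock"
Morphemes: un- | lock
Each morpheme carries meaning
= 2 morphemes


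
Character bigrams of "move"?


Word: "move" (length 4)
Number of bigrams = 4 - 2 + 1 = 3
  Position 0: "mo"
  Position 1: "ov"
  Position 2: "ve"
Bigrams = "mo", "ov", "ve"


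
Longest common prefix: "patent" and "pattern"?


Word 1: "patent"
Word 2: "pattern"
Comparing from start:
  Pos 0: 'p' == 'p'
  Pos 1: 'a' == 'a'
  Pos 2: 't' == 't'
  Pos 3: 'e' != 't' (stop)
LCP = "pat" (length 3)


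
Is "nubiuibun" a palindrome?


Word: "nubiuibun"
Reversed: "nubiuibun"
Forward == Backward? nubiuibun == nubiuibun
Palindrome = Yes


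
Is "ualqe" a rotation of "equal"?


Word: "equal", Candidate: "ualqe"
Method: check if candidate is substring of word+word
"equalequal" contains "ualqe"? No
Is rotation = No


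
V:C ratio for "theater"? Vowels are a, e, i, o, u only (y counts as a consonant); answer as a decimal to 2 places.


Word: "theater"
Vowels (a,e,i,o,u): 3
Consonants: 4
Ratio = 3/4
= 0.75


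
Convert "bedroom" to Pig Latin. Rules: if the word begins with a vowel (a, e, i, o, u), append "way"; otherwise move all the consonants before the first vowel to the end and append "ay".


Word: "bedroom"
Starts with consonant(s) → move to end, add 'ay'
Consonant cluster: "b"
Pig Latin = "edroombay"


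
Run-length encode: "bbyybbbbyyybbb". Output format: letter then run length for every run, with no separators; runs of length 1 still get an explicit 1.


String: "bbyybbbbyyybbb"
Scanning for consecutive runs:
  'b' x 2
  'y' x 2
  'b' x 4
  'y' x 3
  'b' x 3
RLE = "b2y2b4y3b3"


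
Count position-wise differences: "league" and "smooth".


Comparing character by character (same length = 6):
  Pos 0: 'l' vs 's' !=
  Pos 1: 'e' vs 'm' !=
  Pos 2: 'a' vs 'o' !=
  Pos 3: 'g' vs 'o' !=
  Pos 4: 'u' vs 't' !=
  Pos 5: 'e' vs 'h' !=
Hamming distance = 6


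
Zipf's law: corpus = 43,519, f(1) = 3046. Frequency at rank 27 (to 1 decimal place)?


Zipf's law: f(r) = f(1) / r
f(1) = 3046
f(27) = 3046 / 27
= 112.8 occurrences


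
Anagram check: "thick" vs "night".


Word 1: "thick" → sorted: chikt
Word 2: "night" → sorted: ghint
Same letters? chikt != ghint
Anagram = No


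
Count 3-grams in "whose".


Word: "whose" (length 5)
Number of 3-grams = length - 3 + 1 = 5 - 3 + 1
= 3


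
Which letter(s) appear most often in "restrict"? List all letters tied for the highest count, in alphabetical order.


Word: "restrict"
Letter counts:
  'c': 1
  'e': 1
  'i': 1
  'r': 2
  's': 1
  't': 2
Maximum count = 2
Most frequent = 'r', 't' (2 times each)


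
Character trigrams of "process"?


Word: "process" (length 7)
Number of trigrams = 7 - 3 + 1 = 5
  Position 0: "pro"
  Position 1: "roc"
  Position 2: "oce"
  Position 3: "ces"
  Position 4: "ess"
Trigrams = "pro", "roc", "oce", "ces", "ess"


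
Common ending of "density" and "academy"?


Word 1: "density"
Word 2: "academy"
Comparing from end:
  Pos -1: 'y' == 'y'
  Pos -2: 't' != 'm' (stop)
LCS = "y" (length 1)


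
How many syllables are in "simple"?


Word: "simple"
Syllable breakdown: sim / ple
Counting: 2 parts
= 2 syllables


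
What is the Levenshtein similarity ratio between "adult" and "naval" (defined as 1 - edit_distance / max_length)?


Word 1: "adult" (length 5)
Word 2: "naval" (length 5)
One optimal edit sequence:
  1. insert 'n'  (+1)
  2. keep 'a'
  3. substitute 'd' -> 'v'  (+1)
  4. substitute 'u' -> 'a'  (+1)
  5. keep 'l'
  6. delete 't'  (+1)
Edit distance = 4
Max length = max(5, 5) = 5
Similarity = 1 - 4/5
= 0.2000


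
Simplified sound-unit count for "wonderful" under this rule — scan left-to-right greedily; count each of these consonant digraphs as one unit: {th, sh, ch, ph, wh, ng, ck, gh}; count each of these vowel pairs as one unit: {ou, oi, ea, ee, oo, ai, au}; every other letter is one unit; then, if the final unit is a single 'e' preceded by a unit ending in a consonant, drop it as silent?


Word: "wonderful" (9 letters)
Left-to-right scan:
  (1) 'w' (letter)
  (2) 'o' (letter)
  (3) 'n' (letter)
  (4) 'd' (letter)
  (5) 'e' (letter)
  (6) 'r' (letter)
  (7) 'f' (letter)
  (8) 'u' (letter)
  (9) 'l' (letter)
Units from scan: 9
Sound units = 9 units


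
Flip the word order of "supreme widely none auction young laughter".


Original: "supreme widely none auction young laughter"
Words (1..n): supreme | widely | none | auction | young | laughter
Reversed (n..1): laughter | young | auction | none | widely | supreme
Result = "laughter young auction none widely supreme"


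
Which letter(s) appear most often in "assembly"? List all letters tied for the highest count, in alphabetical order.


Word: "assembly"
Letter counts:
  'a': 1
  'b': 1
  'e': 1
  'l': 1
  'm': 1
  's': 2
  'y': 1
Maximum count = 2
Most frequent = 's' (2 times each)


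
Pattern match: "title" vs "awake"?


Pattern of "title": [0, 1, 0, 2, 3]
Pattern of "awake": [0, 1, 0, 2, 3]
Patterns match
Same pattern = Yes


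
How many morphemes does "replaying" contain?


Word: "replaying"
Morphemes: re- + play + -ing
Each morpheme carries meaning
= 3 morphemes


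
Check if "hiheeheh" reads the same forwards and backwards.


Word: "hiheeheh"
Reversed: "heheehih"
Forward == Backward? hiheeheh != heheehih
Palindrome = No


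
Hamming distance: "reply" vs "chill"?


Comparing character by character (same length = 5):
  Pos 0: 'r' vs 'c' !=
  Pos 1: 'e' vs 'h' !=
  Pos 2: 'p' vs 'i' !=
  Pos 3: 'l' vs 'l' =
  Pos 4: 'y' vs 'l' !=
Hamming distance = 4


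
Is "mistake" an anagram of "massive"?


Word 1: "massive" → sorted: aeimssv
Word 2: "mistake" → sorted: aeikmst
Same letters? aeimssv != aeikmst
Anagram = No


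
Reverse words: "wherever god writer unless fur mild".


Original: "wherever god writer unless fur mild"
Words (1..n): wherever | god | writer | unless | fur | mild
Reversed (n..1): mild | fur | unless | writer | god | wherever
Result = "mild fur unless writer god wherever"


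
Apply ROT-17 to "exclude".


Word: "exclude"
Shift: 17
Each letter → (letter + shift) mod 26:
  'e' (4) + 17 = 21 → 'v'
  'x' (23) + 17 = 14 → 'o'
  'c' (2) + 17 = 19 → 't'
  'l' (11) + 17 = 2 → 'c'
  'u' (20) + 17 = 11 → 'l'
  'd' (3) + 17 = 20 → 'u'
  'e' (4) + 17 = 21 → 'v'
Result = "votcluv"


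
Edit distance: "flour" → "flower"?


Word 1: "flour" (length 5)
Word 2: "flower" (length 6)
One optimal edit sequence (insert/delete/substitute each cost 1):
  1. keep 'f'
  2. keep 'l'
  3. keep 'o'
  4. insert 'w'  (+1)
  5. substitute 'u' -> 'e'  (+1)
  6. keep 'r'
Total edit operations: 2
Edit distance = 2


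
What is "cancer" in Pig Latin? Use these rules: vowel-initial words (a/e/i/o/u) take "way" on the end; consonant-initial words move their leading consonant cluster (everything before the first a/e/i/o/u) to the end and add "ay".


Word: "cancer"
Starts with consonant(s) → move to end, add 'ay'
Consonant cluster: "c"
Pig Latin = "ancercay"


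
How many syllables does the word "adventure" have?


Word: "adventure"
Syllable breakdown: ad-ven-ture
Counting: 3 parts
= 3 syllables


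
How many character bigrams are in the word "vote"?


Word: "vote" (length 4)
Number of 2-grams = length - 2 + 1 = 4 - 2 + 1
= 3


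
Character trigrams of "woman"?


Word: "woman" (length 5)
Number of trigrams = 5 - 3 + 1 = 3
  Position 0: "wom"
  Position 1: "oma"
  Position 2: "man"
Trigrams = "wom", "oma", "man"


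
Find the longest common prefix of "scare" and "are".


Word 1: "scare"
Word 2: "are"
Comparing from start:
  Pos 0: 's' != 'a' (stop)
LCP = "" (length 0)


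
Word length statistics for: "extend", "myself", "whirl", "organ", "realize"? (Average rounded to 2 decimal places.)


Lengths: "extend"=6, "myself"=6, "whirl"=5, "organ"=5, "realize"=7
Sum = 29, Count = 5
Average = 29/5 = 5.80
= avg=5.80, min=5, max=7


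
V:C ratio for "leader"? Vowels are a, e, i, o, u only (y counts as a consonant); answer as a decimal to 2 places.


Word: "leader"
Vowels (a,e,i,o,u): 3
Consonants: 3
Ratio = 3/3
= 1.00


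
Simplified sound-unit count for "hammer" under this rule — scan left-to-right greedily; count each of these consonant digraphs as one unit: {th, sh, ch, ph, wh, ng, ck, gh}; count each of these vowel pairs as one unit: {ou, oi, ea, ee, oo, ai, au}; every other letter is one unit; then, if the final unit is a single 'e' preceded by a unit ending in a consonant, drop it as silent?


Word: "hammer" (6 letters)
Left-to-right scan:
  (1) 'h' (letter)
  (2) 'a' (letter)
  (3) 'm' (letter)
  (4) 'm' (letter)
  (5) 'e' (letter)
  (6) 'r' (letter)
Units from scan: 6
Sound units = 6 units


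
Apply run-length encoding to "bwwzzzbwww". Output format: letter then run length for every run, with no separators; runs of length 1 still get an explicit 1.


String: "bwwzzzbwww"
Scanning for consecutive runs:
  'b' x 1
  'w' x 2
  'z' x 3
  'b' x 1
  'w' x 3
RLE = "b1w2z3b1w3"


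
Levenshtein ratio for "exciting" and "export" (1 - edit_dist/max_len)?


Word 1: "exciting" (length 8)
Word 2: "export" (length 6)
One optimal edit sequence:
  1. keep 'e'
  2. keep 'x'
  3. delete 'c'  (+1)
  4. delete 'i'  (+1)
  5. substitute 't' -> 'p'  (+1)
  6. substitute 'i' -> 'o'  (+1)
  7. substitute 'n' -> 'r'  (+1)
  8. substitute 'g' -> 't'  (+1)
Edit distance = 6
Max length = max(8, 6) = 8
Similarity = 1 - 6/8
= 0.2500


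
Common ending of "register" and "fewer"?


Word 1: "register"
Word 2: "fewer"
Comparing from end:
  Pos -1: 'r' == 'r'
  Pos -2: 'e' == 'e'
  Pos -3: 't' != 'w' (stop)
LCS = "er" (length 2)


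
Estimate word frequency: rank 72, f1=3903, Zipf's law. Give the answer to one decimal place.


Zipf's law: f(r) = f(1) / r
f(1) = 3903
f(72) = 3903 / 72
= 54.2 occurrences


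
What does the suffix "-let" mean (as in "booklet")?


Suffix: -let
Example: booklet (book + -let)
Meaning = small


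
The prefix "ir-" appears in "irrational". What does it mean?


Prefix: ir-
Example: irrational = ir- + rational
Meaning = not


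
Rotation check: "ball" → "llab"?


Word: "ball", Candidate: "llab"
Method: check if candidate is substring of word+word
"ballball" contains "llab"? No
Is rotation = No


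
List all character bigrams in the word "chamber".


Word: "chamber" (length 7)
Number of bigrams = 7 - 2 + 1 = 6
  Position 0: "ch"
  Position 1: "ha"
  Position 2: "am"
  Position 3: "mb"
  Position 4: "be"
  Position 5: "er"
Bigrams = "ch", "ha", "am", "mb", "be", "er"


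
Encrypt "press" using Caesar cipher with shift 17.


Word: "press"
Shift: 17
Each letter → (letter + shift) mod 26:
  'p' (15) + 17 = 6 → 'g'
  'r' (17) + 17 = 8 → 'i'
  'e' (4) + 17 = 21 → 'v'
  's' (18) + 17 = 9 → 'j'
  's' (18) + 17 = 9 → 'j'
Result = "givjj"


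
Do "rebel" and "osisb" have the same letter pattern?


Pattern of "rebel": [0, 1, 2, 1, 3]
Pattern of "osisb": [0, 1, 2, 1, 3]
Patterns match
Same pattern = Yes


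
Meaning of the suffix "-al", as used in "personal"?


Suffix: -al
Example: personal (person + -al)
Meaning = relating to


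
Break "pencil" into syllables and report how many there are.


Word: "pencil"
Syllable breakdown: pen-cil
Counting: 2 parts
= 2 syllables


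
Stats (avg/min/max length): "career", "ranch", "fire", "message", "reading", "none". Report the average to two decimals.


Lengths: "career"=6, "ranch"=5, "fire"=4, "message"=7, "reading"=7, "none"=4
Sum = 33, Count = 6
Average = 33/6 = 5.50
= avg=5.50, min=4, max=7


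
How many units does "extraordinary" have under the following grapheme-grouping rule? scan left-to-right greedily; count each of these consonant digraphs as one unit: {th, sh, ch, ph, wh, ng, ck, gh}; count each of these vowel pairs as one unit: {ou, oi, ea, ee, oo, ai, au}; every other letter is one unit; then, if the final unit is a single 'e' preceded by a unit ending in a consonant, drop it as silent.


Word: "extraordinary" (13 letters)
Left-to-right scan:
  1. 'e' (letter)
  2. 'x' (letter)
  3. 't' (letter)
  4. 'r' (letter)
  5. 'a' (letter)
  6. 'o' (letter)
  7. 'r' (letter)
  8. 'd' (letter)
  9. 'i' (letter)
  10. 'n' (letter)
  11. 'a' (letter)
  12. 'r' (letter)
  13. 'y' (letter)
Units from scan: 13
Sound units = 13 units


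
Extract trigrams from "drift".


Word: "drift" (length 5)
Number of trigrams = 5 - 3 + 1 = 3
  Position 0: "dri"
  Position 1: "rif"
  Position 2: "ift"
Trigrams = "dri", "rif", "ift"


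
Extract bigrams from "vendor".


Word: "vendor" (length 6)
Number of bigrams = 6 - 2 + 1 = 5
  Position 0: "ve"
  Position 1: "en"
  Position 2: "nd"
  Position 3: "do"
  Position 4: "or"
Bigrams = "ve", "en", "nd", "do", "or"


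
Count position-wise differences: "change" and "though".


Comparing character by character (same length = 6):
  Pos 0: 'c' vs 't' !=
  Pos 1: 'h' vs 'h' =
  Pos 2: 'a' vs 'o' !=
  Pos 3: 'n' vs 'u' !=
  Pos 4: 'g' vs 'g' =
  Pos 5: 'e' vs 'h' !=
Hamming distance = 4


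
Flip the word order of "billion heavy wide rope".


Original: "billion heavy wide rope"
Words (1..n): billion | heavy | wide | rope
Reversed (n..1): rope | wide | heavy | billion
Result = "rope wide heavy billion"


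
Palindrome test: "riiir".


Word: "riiir"
Reversed: "riiir"
Forward == Backward? riiir == riiir
Palindrome = Yes


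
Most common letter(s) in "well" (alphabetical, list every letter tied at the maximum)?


Word: "well"
Letter counts:
  'e': 1
  'l': 2
  'w': 1
Maximum count = 2
Most frequent = 'l' (2 times each)


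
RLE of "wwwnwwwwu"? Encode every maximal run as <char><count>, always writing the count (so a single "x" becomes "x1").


String: "wwwnwwwwu"
Scanning for consecutive runs:
  'w' x 3
  'n' x 1
  'w' x 4
  'u' x 1
RLE = "w3n1w4u1"


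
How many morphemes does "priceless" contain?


Word: "priceless"
Morphemes: price / -less
Each morpheme carries meaning
= 2 morphemes
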